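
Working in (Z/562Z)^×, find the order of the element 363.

280

ord(363) | φ(562) = φ(2)·φ(281) = 1·280 = 280 = 2^3 · 5 · 7.
Divisors of 280: 1, 2, 4, 5, 7, 8, 10, 14, 20, 28, 35, 40, 56, 70, 140, 280.
Compute 363^d (mod 562) for the divisors d until we hit 1:
363^1 ≡ 363 (mod 562)
363^2 ≡ 261 (mod 562)
363^4 ≡ 119 (mod 562)
363^5 ≡ 485 (mod 562)
363^7 ≡ 135 (mod 562)
363^8 ≡ 111 (mod 562)
363^10 ≡ 309 (mod 562)
363^14 ≡ 241 (mod 562)
363^20 ≡ 503 (mod 562)
363^28 ≡ 195 (mod 562)
363^35 ≡ 473 (mod 562)
363^40 ≡ 109 (mod 562)
363^56 ≡ 371 (mod 562)
363^70 ≡ 53 (mod 562)
363^140 ≡ 561 (mod 562)
363^280 ≡ 1 (mod 562) ✓
So ord_562(363) = 280.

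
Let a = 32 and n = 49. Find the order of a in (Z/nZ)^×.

21

Since 32 ∈ (Z/49Z)^×, its order divides φ(49) = φ(7^2) = 7·(7−1) = 42 = 2 · 3 · 7.
Divisors of 42: 1, 2, 3, 6, 7, 14, 21, 42.
Compute 32^d (mod 49) for the divisors d until we hit 1:
32^1 ≡ 32 (mod 49)
32^2 ≡ 44 (mod 49)
32^3 ≡ 36 (mod 49)
32^6 ≡ 22 (mod 49)
32^7 ≡ 18 (mod 49)
32^14 ≡ 30 (mod 49)
32^21 ≡ 1 (mod 49) ✓
The smallest such exponent is 21, so the order of 32 is 21.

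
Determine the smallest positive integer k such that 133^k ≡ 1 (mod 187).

By Lagrange's theorem, ord_187(133) divides φ(187) = φ(11·17) = (11−1)·(17−1) = 10·16 = 160 = 2^5 · 5.
Divisors of 160: 1, 2, 4, 5, 8, 10, 16, 20, 32, 40, 80, 160.
Compute 133^d (mod 187) for the divisors d until we hit 1:
133^1 ≡ 133 (mod 187)
133^2 ≡ 111 (mod 187)
133^4 ≡ 166 (mod 187)
133^5 ≡ 12 (mod 187)
133^8 ≡ 67 (mod 187)
133^10 ≡ 144 (mod 187)
133^16 ≡ 1 (mod 187) ✓
The smallest such exponent is 16, so the order of 133 is 16.

16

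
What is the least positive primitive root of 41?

φ(41) = 41 − 1 = 40 = 2^3 · 5.
g is a primitive root iff g^(40/q) ≢ 1 (mod 41) for each prime q ∈ {2, 5}.
g = 2: 2^20 ≡ 1 — hits 1, so not a primitive root.
g = 3: 3^20 ≡ 40; 3^8 ≡ 1 — hits 1, so not a primitive root.
g = 4: 4^20 ≡ 1 — hits 1, so not a primitive root.
g = 5: 5^20 ≡ 1 — hits 1, so not a primitive root.
g = 6: 6^20 ≡ 40; 6^8 ≡ 10 — none is 1, so 6 is a primitive root.
Hence the least primitive root of 41 is 6.

6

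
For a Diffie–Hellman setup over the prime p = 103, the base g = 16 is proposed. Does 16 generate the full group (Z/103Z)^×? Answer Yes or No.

φ(103) = 103 − 1 = 102 = 2 · 3 · 17.
It suffices to check that the order of 16 is not a proper divisor of 102: compute 16^(102/q) for q ∈ {2, 3, 17}.
16^51 ≡ 1 (mod 103)  [q = 2: ≡ 1 ✗]
16^34 ≡ 46 (mod 103)  [q = 3: ≢ 1 ✓]
16^6 ≡ 61 (mod 103)  [q = 17: ≢ 1 ✓]
The check at q = 2 fails, so 16 generates a proper subgroup.

No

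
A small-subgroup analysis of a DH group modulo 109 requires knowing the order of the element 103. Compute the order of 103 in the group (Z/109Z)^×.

ord(103) | φ(109) = 109 − 1 = 108 = 2^2 · 3^3.
Divisors of 108: 1, 2, 3, 4, 6, 9, 12, 18, 27, 36, 54, 108.
Evaluate successive powers at the divisors of 108:
103^1 ≡ 103 (mod 109)
103^2 ≡ 36 (mod 109)
103^3 ≡ 2 (mod 109)
103^4 ≡ 97 (mod 109)
103^6 ≡ 4 (mod 109)
103^9 ≡ 8 (mod 109)
103^12 ≡ 16 (mod 109)
103^18 ≡ 64 (mod 109)
103^27 ≡ 76 (mod 109)
103^36 ≡ 63 (mod 109)
103^54 ≡ 108 (mod 109)
103^108 ≡ 1 (mod 109) ✓
Hence ord(103) = 108.

108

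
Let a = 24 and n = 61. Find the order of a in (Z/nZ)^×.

The order of 24 must divide φ(61) = 61 − 1 = 60 = 2^2 · 3 · 5.
Divisors of 60: 1, 2, 3, 4, 5, 6, 10, 12, 15, 20, 30, 60.
Check 24^d mod 61 for each divisor in increasing order:
24^1 ≡ 24 (mod 61)
24^2 ≡ 27 (mod 61)
24^3 ≡ 38 (mod 61)
24^4 ≡ 58 (mod 61)
24^5 ≡ 50 (mod 61)
24^6 ≡ 41 (mod 61)
24^10 ≡ 60 (mod 61)
24^12 ≡ 34 (mod 61)
24^15 ≡ 11 (mod 61)
24^20 ≡ 1 (mod 61) ✓
So ord_61(24) = 20.

20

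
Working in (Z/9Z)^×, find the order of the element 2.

By Lagrange's theorem, ord_9(2) divides φ(9) = φ(3^2) = 3·(3−1) = 6 = 2 · 3.
Divisors of 6: 1, 2, 3, 6.
Check 2^d mod 9 for each divisor in increasing order:
2^1 ≡ 2 (mod 9)
2^2 ≡ 4 (mod 9)
2^3 ≡ 8 (mod 9)
2^6 ≡ 1 (mod 9) ✓
So ord_9(2) = 6.

6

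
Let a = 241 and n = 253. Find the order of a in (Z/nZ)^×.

22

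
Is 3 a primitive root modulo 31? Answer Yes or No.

φ(31) = 31 − 1 = 30 = 2 · 3 · 5.
An element g generates (Z/31Z)^× iff g^(30/q) ≢ 1 (mod 31) for each prime q ∈ {2, 3, 5}.
3^15 ≡ 30 (mod 31)  [q = 2: ≢ 1 ✓]
3^10 ≡ 25 (mod 31)  [q = 3: ≢ 1 ✓]
3^6 ≡ 16 (mod 31)  [q = 5: ≢ 1 ✓]
Every test exponent gives a nontrivial residue, hence 3 generates the full group.

Yes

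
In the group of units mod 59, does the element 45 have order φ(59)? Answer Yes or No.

No

φ(59) = 59 − 1 = 58 = 2 · 29.
An element g generates (Z/59Z)^× iff g^(58/q) ≢ 1 (mod 59) for each prime q ∈ {2, 29}.
45^29 ≡ 1 (mod 59)  [q = 2: ≡ 1 ✗]
45^2 ≡ 19 (mod 59)  [q = 29: ≢ 1 ✓]
45^29 ≡ 1 shows ord(45) | 29, strictly less than φ(59); not a primitive root.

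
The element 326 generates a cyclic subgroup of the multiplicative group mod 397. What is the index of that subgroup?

ord(326) | φ(397) = 397 − 1 = 396 = 2^2 · 3^2 · 11.
Divisors of 396: 1, 2, 3, 4, 6, 9, 11, 12, 18, 22, 33, 36, 44, 66, 99, 132, 198, 396.
Compute 326^d (mod 397) for the divisors d until we hit 1:
326^1 ≡ 326
326^2 ≡ 277
326^3 ≡ 183
326^4 ≡ 108
326^6 ≡ 141
326^9 ≡ 395
326^11 ≡ 240
326^12 ≡ 31
326^18 ≡ 4
326^22 ≡ 35
326^33 ≡ 63
326^36 ≡ 16
326^44 ≡ 34
326^66 ≡ 396
326^99 ≡ 334
326^132 ≡ 1
So ord_397(326) = 132, hence |⟨326⟩| = 132.
Index = |(Z/397Z)^×| / |⟨326⟩| = 396 / 132 = 3.

3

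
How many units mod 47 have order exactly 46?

φ(47) = 47 − 1 = 46 = 2 · 23.
(Z/47Z)^× is cyclic (|G| = 46); a cyclic group of order m has exactly φ(d) elements of each order d | m, and none otherwise.
46 = 2 · 23 divides 46, and φ(46) = 22.

22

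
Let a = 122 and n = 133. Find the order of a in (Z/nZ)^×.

ord(122) | φ(133) = φ(7·19) = (7−1)·(19−1) = 6·18 = 108 = 2^2 · 3^3.
Divisors of 108: 1, 2, 3, 4, 6, 9, 12, 18, 27, 36, 54, 108.
Evaluate successive powers at the divisors of 108:
122^1 ≡ 122 (mod 133)
122^2 ≡ 121 (mod 133)
122^3 ≡ 132 (mod 133)
122^4 ≡ 11 (mod 133)
122^6 ≡ 1 (mod 133) ✓
The smallest such exponent is 6, so the order of 122 is 6.

6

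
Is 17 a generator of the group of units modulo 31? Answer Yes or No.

φ(31) = 31 − 1 = 30 = 2 · 3 · 5.
It suffices to check that the order of 17 is not a proper divisor of 30: compute 17^(30/q) for q ∈ {2, 3, 5}.
17^15 ≡ 30 (mod 31)  [q = 2: ≢ 1 ✓]
17^10 ≡ 25 (mod 31)  [q = 3: ≢ 1 ✓]
17^6 ≡ 8 (mod 31)  [q = 5: ≢ 1 ✓]
None equal 1, so ord_31(17) = 30: 17 is a primitive root.

Yes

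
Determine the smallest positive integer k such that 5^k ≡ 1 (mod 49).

The order of 5 must divide φ(49) = φ(7^2) = 7·(7−1) = 42 = 2 · 3 · 7.
Divisors of 42: 1, 2, 3, 6, 7, 14, 21, 42.
Test each divisor d:
5^1 ≡ 5 (mod 49)
5^2 ≡ 25 (mod 49)
5^3 ≡ 27 (mod 49)
5^6 ≡ 43 (mod 49)
5^7 ≡ 19 (mod 49)
5^14 ≡ 18 (mod 49)
5^21 ≡ 48 (mod 49)
5^42 ≡ 1 (mod 49) ✓
So ord_49(5) = 42.

42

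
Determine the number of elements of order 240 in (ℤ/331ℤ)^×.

φ(331) = 331 − 1 = 330 = 2 · 3 · 5 · 11.
In a cyclic group of order 330, there are φ(d) elements of order d for each divisor d of 330, and zero for non-divisors.
Here 330 is not a multiple of 240, so there are no elements of order 240.

0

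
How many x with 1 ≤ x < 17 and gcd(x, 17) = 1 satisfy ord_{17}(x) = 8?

4

φ(17) = 17 − 1 = 16 = 2^4.
(Z/17Z)^× is cyclic (|G| = 16); a cyclic group of order m has exactly φ(d) elements of each order d | m, and none otherwise.
8 = 2^3 divides 16, and φ(8) = 4.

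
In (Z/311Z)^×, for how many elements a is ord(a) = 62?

φ(311) = 311 − 1 = 310 = 2 · 5 · 31.
Since (Z/311Z)^× is cyclic of order 310, the number of elements of order d is φ(d) when d | 310 and 0 otherwise.
62 = 2 · 31 divides 310, and φ(62) = 30.

30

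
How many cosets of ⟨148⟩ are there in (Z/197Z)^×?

By Lagrange's theorem, ord_197(148) divides φ(197) = 197 − 1 = 196 = 2^2 · 7^2.
Divisors of 196: 1, 2, 4, 7, 14, 28, 49, 98, 196.
Check 148^d mod 197 for each divisor in increasing order:
148^1 ≡ 148
148^2 ≡ 37
148^4 ≡ 187
148^7 ≡ 6
148^14 ≡ 36
148^28 ≡ 114
148^49 ≡ 196
148^98 ≡ 1
So ord_197(148) = 98, hence |⟨148⟩| = 98.
The index is φ(197) / ord(148) = 196 / 98 = 2.

2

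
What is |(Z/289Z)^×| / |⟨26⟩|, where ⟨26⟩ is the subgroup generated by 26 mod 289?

The order of 26 must divide φ(289) = φ(17^2) = 17·(17−1) = 272 = 2^4 · 17.
Divisors of 272: 1, 2, 4, 8, 16, 17, 34, 68, 136, 272.
Evaluate successive powers at the divisors of 272:
26^1 ≡ 26 (mod 289)
26^2 ≡ 98 (mod 289)
26^4 ≡ 67 (mod 289)
26^8 ≡ 154 (mod 289)
26^16 ≡ 18 (mod 289)
26^17 ≡ 179 (mod 289)
26^34 ≡ 251 (mod 289)
26^68 ≡ 288 (mod 289)
26^136 ≡ 1 (mod 289) ✓
So ord_289(26) = 136, hence |⟨26⟩| = 136.
The index is φ(289) / ord(26) = 272 / 136 = 2.

2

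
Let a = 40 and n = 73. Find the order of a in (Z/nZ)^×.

72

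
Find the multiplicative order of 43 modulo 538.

134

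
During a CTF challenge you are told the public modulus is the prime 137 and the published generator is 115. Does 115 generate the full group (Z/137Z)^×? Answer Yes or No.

No

φ(137) = 137 − 1 = 136 = 2^3 · 17.
It suffices to check that the order of 115 is not a proper divisor of 136: compute 115^(136/q) for q ∈ {2, 17}.
115^68 ≡ 1 (mod 137)  [q = 2: ≡ 1 ✗]
115^8 ≡ 59 (mod 137)  [q = 17: ≢ 1 ✓]
115^68 ≡ 1 shows ord(115) | 68, strictly less than φ(137); not a primitive root.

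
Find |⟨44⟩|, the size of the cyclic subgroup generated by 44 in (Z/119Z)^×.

48

The order of 44 must divide φ(119) = φ(7·17) = (7−1)·(17−1) = 6·16 = 96 = 2^5 · 3.
Divisors of 96: 1, 2, 3, 4, 6, 8, 12, 16, 24, 32, 48, 96.
Evaluate successive powers at the divisors of 96:
44^1 ≡ 44
44^2 ≡ 32
44^3 ≡ 99
44^4 ≡ 72
44^6 ≡ 43
44^8 ≡ 67
44^12 ≡ 64
44^16 ≡ 86
44^24 ≡ 50
44^32 ≡ 18
44^48 ≡ 1
Therefore the multiplicative order of 44 modulo 119 is 48.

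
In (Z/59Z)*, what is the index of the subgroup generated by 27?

By Lagrange's theorem, ord_59(27) divides φ(59) = 59 − 1 = 58 = 2 · 29.
Divisors of 58: 1, 2, 29, 58.
Evaluate successive powers at the divisors of 58:
27^1 ≡ 27 (mod 59)
27^2 ≡ 21 (mod 59)
27^29 ≡ 1 (mod 59) ✓
So ord_59(27) = 29, hence |⟨27⟩| = 29.
Index = |(Z/59Z)^×| / |⟨27⟩| = 58 / 29 = 2.

2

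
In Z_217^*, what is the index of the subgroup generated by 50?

12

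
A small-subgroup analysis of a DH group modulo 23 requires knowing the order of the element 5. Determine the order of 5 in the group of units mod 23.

22

The order of 5 must divide φ(23) = 23 − 1 = 22 = 2 · 11.
Divisors of 22: 1, 2, 11, 22.
Check 5^d mod 23 for each divisor in increasing order:
5^1 ≡ 5
5^2 ≡ 2
5^11 ≡ 22
5^22 ≡ 1
So ord_23(5) = 22.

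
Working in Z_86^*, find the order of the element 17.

Since 17 ∈ (Z/86Z)^×, its order divides φ(86) = φ(2)·φ(43) = 1·42 = 42 = 2 · 3 · 7.
Divisors of 42: 1, 2, 3, 6, 7, 14, 21, 42.
Evaluate successive powers at the divisors of 42:
17^1 ≡ 17
17^2 ≡ 31
17^3 ≡ 11
17^6 ≡ 35
17^7 ≡ 79
17^14 ≡ 49
17^21 ≡ 1
The smallest such exponent is 21, so the order of 17 is 21.

21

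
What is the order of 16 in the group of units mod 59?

29

Since 16 ∈ (Z/59Z)^×, its order divides φ(59) = 59 − 1 = 58 = 2 · 29.
Divisors of 58: 1, 2, 29, 58.
Check 16^d mod 59 for each divisor in increasing order:
16^1 ≡ 16 (mod 59)
16^2 ≡ 20 (mod 59)
16^29 ≡ 1 (mod 59) ✓
Hence ord(16) = 29.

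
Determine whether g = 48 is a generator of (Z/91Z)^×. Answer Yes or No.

91 = 7 · 13 is a product of two distinct odd primes, so (Z/91Z)^× ≅ (Z/7Z)^× × (Z/13Z)^× is not cyclic.
No primitive root modulo 91 exists; in particular 48 is not one.

No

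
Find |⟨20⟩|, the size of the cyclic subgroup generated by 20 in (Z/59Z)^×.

ord(20) | φ(59) = 59 − 1 = 58 = 2 · 29.
Divisors of 58: 1, 2, 29, 58.
Evaluate successive powers at the divisors of 58:
20^1 ≡ 20 (mod 59)
20^2 ≡ 46 (mod 59)
20^29 ≡ 1 (mod 59) ✓
Hence ord(20) = 29.

29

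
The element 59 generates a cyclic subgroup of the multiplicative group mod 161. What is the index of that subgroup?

ord(59) | φ(161) = φ(7·23) = (7−1)·(23−1) = 6·22 = 132 = 2^2 · 3 · 11.
Divisors of 132: 1, 2, 3, 4, 6, 11, 12, 22, 33, 44, 66, 132.
Evaluate successive powers at the divisors of 132:
59^1 ≡ 59 (mod 161)
59^2 ≡ 100 (mod 161)
59^3 ≡ 104 (mod 161)
59^4 ≡ 18 (mod 161)
59^6 ≡ 29 (mod 161)
59^11 ≡ 47 (mod 161)
59^12 ≡ 36 (mod 161)
59^22 ≡ 116 (mod 161)
59^33 ≡ 139 (mod 161)
59^44 ≡ 93 (mod 161)
59^66 ≡ 1 (mod 161) ✓
Thus |⟨59⟩| = ord(59) = 66.
[(Z/161Z)^× : ⟨59⟩] = 132/66 = 2.

2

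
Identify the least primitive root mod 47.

φ(47) = 47 − 1 = 46 = 2 · 23.
Test candidates g = 2, 3, … against the prime factors q ∈ {2, 23} of φ(47): g is a generator iff g^(46/q) ≢ 1 for every such q.
g = 2: 2^23 ≡ 1 — hits 1, so not a primitive root.
g = 3: 3^23 ≡ 1 — hits 1, so not a primitive root.
g = 4: 4^23 ≡ 1 — hits 1, so not a primitive root.
g = 5: 5^23 ≡ 46; 5^2 ≡ 25 — none is 1, so 5 is a primitive root.
So 5 is the smallest generator of (Z/47Z)^×.

5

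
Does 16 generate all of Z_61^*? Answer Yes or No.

No

φ(61) = 61 − 1 = 60 = 2^2 · 3 · 5.
16 is a primitive root mod 61 iff 16^(φ(61)/q) ≢ 1 for every prime q | φ(61), i.e. q ∈ {2, 3, 5}.
16^30 ≡ 1 (mod 61)  [q = 2: ≡ 1 ✗]
16^20 ≡ 47 (mod 61)  [q = 3: ≢ 1 ✓]
16^12 ≡ 34 (mod 61)  [q = 5: ≢ 1 ✓]
The check at q = 2 fails, so 16 generates a proper subgroup.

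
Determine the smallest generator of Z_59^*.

φ(59) = 59 − 1 = 58 = 2 · 29.
g is a primitive root iff g^(58/q) ≢ 1 (mod 59) for each prime q ∈ {2, 29}.
g = 2: 2^29 ≡ 58; 2^2 ≡ 4 — none is 1, so 2 is a primitive root.
So 2 is the smallest generator of (Z/59Z)^×.

2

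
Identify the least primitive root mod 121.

2

φ(121) = φ(11^2) = 11·(11−1) = 110 = 2 · 5 · 11.
g is a primitive root iff g^(110/q) ≢ 1 (mod 121) for each prime q ∈ {2, 5, 11}.
g = 2: 2^55 ≡ 120; 2^22 ≡ 81; 2^10 ≡ 56 — none is 1, so 2 is a primitive root.
The smallest primitive root modulo 121 is 2.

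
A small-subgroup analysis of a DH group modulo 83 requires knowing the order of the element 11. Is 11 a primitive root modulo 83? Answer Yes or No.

No

φ(83) = 83 − 1 = 82 = 2 · 41.
It suffices to check that the order of 11 is not a proper divisor of 82: compute 11^(82/q) for q ∈ {2, 41}.
11^41 ≡ 1 (mod 83)  [q = 2: ≡ 1 ✗]
11^2 ≡ 38 (mod 83)  [q = 41: ≢ 1 ✓]
11^41 ≡ 1 shows ord(11) | 41, strictly less than φ(83); not a primitive root.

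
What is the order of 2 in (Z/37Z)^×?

Since 2 ∈ (Z/37Z)^×, its order divides φ(37) = 37 − 1 = 36 = 2^2 · 3^2.
Divisors of 36: 1, 2, 3, 4, 6, 9, 12, 18, 36.
Check 2^d mod 37 for each divisor in increasing order:
2^1 ≡ 2 (mod 37)
2^2 ≡ 4 (mod 37)
2^3 ≡ 8 (mod 37)
2^4 ≡ 16 (mod 37)
2^6 ≡ 27 (mod 37)
2^9 ≡ 31 (mod 37)
2^12 ≡ 26 (mod 37)
2^18 ≡ 36 (mod 37)
2^36 ≡ 1 (mod 37) ✓
Hence ord(2) = 36.

36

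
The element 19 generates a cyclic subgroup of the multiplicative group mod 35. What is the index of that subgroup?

4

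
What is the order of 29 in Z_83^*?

41

Since 29 ∈ (Z/83Z)^×, its order divides φ(83) = 83 − 1 = 82 = 2 · 41.
Divisors of 82: 1, 2, 41, 82.
Evaluate successive powers at the divisors of 82:
29^1 ≡ 29
29^2 ≡ 11
29^41 ≡ 1
Therefore the multiplicative order of 29 modulo 83 is 41.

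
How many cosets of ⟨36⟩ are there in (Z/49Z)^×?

By Lagrange's theorem, ord_49(36) divides φ(49) = φ(7^2) = 7·(7−1) = 42 = 2 · 3 · 7.
Divisors of 42: 1, 2, 3, 6, 7, 14, 21, 42.
Test each divisor d:
36^1 ≡ 36
36^2 ≡ 22
36^3 ≡ 8
36^6 ≡ 15
36^7 ≡ 1
The order of 36 is 7, so the subgroup it generates has 7 elements.
The index is φ(49) / ord(36) = 42 / 7 = 6.

6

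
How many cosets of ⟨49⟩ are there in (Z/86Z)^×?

14

ord(49) | φ(86) = φ(2)·φ(43) = 1·42 = 42 = 2 · 3 · 7.
Divisors of 42: 1, 2, 3, 6, 7, 14, 21, 42.
Evaluate successive powers at the divisors of 42:
49^1 ≡ 49 (mod 86)
49^2 ≡ 79 (mod 86)
49^3 ≡ 1 (mod 86) ✓
The order of 49 is 3, so the subgroup it generates has 3 elements.
[(Z/86Z)^× : ⟨49⟩] = 42/3 = 14.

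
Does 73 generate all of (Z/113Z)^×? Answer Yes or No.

φ(113) = 113 − 1 = 112 = 2^4 · 7.
73 is a primitive root mod 113 iff 73^(φ(113)/q) ≢ 1 for every prime q | φ(113), i.e. q ∈ {2, 7}.
73^56 ≡ 112 (mod 113)  [q = 2: ≢ 1 ✓]
73^16 ≡ 1 (mod 113)  [q = 7: ≡ 1 ✗]
Since 73^16 ≡ 1, the order of 73 divides 16 < 112, so 73 is not a primitive root.

No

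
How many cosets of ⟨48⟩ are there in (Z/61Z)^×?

ord(48) | φ(61) = 61 − 1 = 60 = 2^2 · 3 · 5.
Divisors of 60: 1, 2, 3, 4, 5, 6, 10, 12, 15, 20, 30, 60.
Test each divisor d:
48^1 ≡ 48
48^2 ≡ 47
48^3 ≡ 60
48^4 ≡ 13
48^5 ≡ 14
48^6 ≡ 1
So ord_61(48) = 6, hence |⟨48⟩| = 6.
[(Z/61Z)^× : ⟨48⟩] = 60/6 = 10.

10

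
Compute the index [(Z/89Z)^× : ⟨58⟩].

Since 58 ∈ (Z/89Z)^×, its order divides φ(89) = 89 − 1 = 88 = 2^3 · 11.
Divisors of 88: 1, 2, 4, 8, 11, 22, 44, 88.
Test each divisor d:
58^1 ≡ 58 (mod 89)
58^2 ≡ 71 (mod 89)
58^4 ≡ 57 (mod 89)
58^8 ≡ 45 (mod 89)
58^11 ≡ 12 (mod 89)
58^22 ≡ 55 (mod 89)
58^44 ≡ 88 (mod 89)
58^88 ≡ 1 (mod 89) ✓
So ord_89(58) = 88, hence |⟨58⟩| = 88.
Index = |(Z/89Z)^×| / |⟨58⟩| = 88 / 88 = 1.

1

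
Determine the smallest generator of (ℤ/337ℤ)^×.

10

φ(337) = 337 − 1 = 336 = 2^4 · 3 · 7.
g is a primitive root iff g^(336/q) ≢ 1 (mod 337) for each prime q ∈ {2, 3, 7}.
g = 2: 2^168 ≡ 1 — hits 1, so not a primitive root.
g = 3: 3^168 ≡ 1 — hits 1, so not a primitive root.
g = 4: 4^168 ≡ 1 — hits 1, so not a primitive root.
g = 5: 5^168 ≡ 336; 5^112 ≡ 1 — hits 1, so not a primitive root.
g = 6: 6^168 ≡ 1 — hits 1, so not a primitive root.
g = 7: 7^168 ≡ 1 — hits 1, so not a primitive root.
g = 8: 8^168 ≡ 1 — hits 1, so not a primitive root.
g = 9: 9^168 ≡ 1 — hits 1, so not a primitive root.
g = 10: 10^168 ≡ 336; 10^112 ≡ 128; 10^48 ≡ 175 — none is 1, so 10 is a primitive root.
Hence the least primitive root of 337 is 10.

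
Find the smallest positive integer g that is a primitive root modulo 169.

φ(169) = φ(13^2) = 13·(13−1) = 156 = 2^2 · 3 · 13.
Test candidates g = 2, 3, … against the prime factors q ∈ {2, 3, 13} of φ(169): g is a generator iff g^(156/q) ≢ 1 for every such q.
g = 2: 2^78 ≡ 168; 2^52 ≡ 146; 2^12 ≡ 40 — none is 1, so 2 is a primitive root.
So 2 is the smallest generator of (Z/169Z)^×.

2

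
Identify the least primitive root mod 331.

φ(331) = 331 − 1 = 330 = 2 · 3 · 5 · 11.
Test candidates g = 2, 3, … against the prime factors q ∈ {2, 3, 5, 11} of φ(331): g is a generator iff g^(330/q) ≢ 1 for every such q.
g = 2: 2^165 ≡ 330; 2^110 ≡ 299; 2^66 ≡ 64; 2^30 ≡ 1 — hits 1, so not a primitive root.
g = 3: 3^165 ≡ 330; 3^110 ≡ 299; 3^66 ≡ 64; 3^30 ≡ 270 — none is 1, so 3 is a primitive root.
Hence the least primitive root of 331 is 3.

3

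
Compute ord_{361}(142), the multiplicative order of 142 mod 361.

171

By Lagrange's theorem, ord_361(142) divides φ(361) = φ(19^2) = 19·(19−1) = 342 = 2 · 3^2 · 19.
Divisors of 342: 1, 2, 3, 6, 9, 18, 19, 38, 57, 114, 171, 342.
Check 142^d mod 361 for each divisor in increasing order:
142^1 ≡ 142 (mod 361)
142^2 ≡ 309 (mod 361)
142^3 ≡ 197 (mod 361)
142^6 ≡ 182 (mod 361)
142^9 ≡ 115 (mod 361)
142^18 ≡ 229 (mod 361)
142^19 ≡ 28 (mod 361)
142^38 ≡ 62 (mod 361)
142^57 ≡ 292 (mod 361)
142^114 ≡ 68 (mod 361)
142^171 ≡ 1 (mod 361) ✓
The smallest such exponent is 171, so the order of 142 is 171.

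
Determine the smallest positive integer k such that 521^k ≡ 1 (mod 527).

48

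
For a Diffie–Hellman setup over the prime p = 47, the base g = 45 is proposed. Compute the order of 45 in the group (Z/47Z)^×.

46

The order of 45 must divide φ(47) = 47 − 1 = 46 = 2 · 23.
Divisors of 46: 1, 2, 23, 46.
Check 45^d mod 47 for each divisor in increasing order:
45^1 ≡ 45
45^2 ≡ 4
45^23 ≡ 46
45^46 ≡ 1
So ord_47(45) = 46.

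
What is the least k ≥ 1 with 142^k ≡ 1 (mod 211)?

210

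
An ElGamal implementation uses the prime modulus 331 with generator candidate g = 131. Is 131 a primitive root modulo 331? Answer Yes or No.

No

φ(331) = 331 − 1 = 330 = 2 · 3 · 5 · 11.
Test 131^(330/q) mod 331 for each prime factor q of 330:
131^165 ≡ 1 (mod 331)  [q = 2: ≡ 1 ✗]
131^110 ≡ 299 (mod 331)  [q = 3: ≢ 1 ✓]
131^66 ≡ 1 (mod 331)  [q = 5: ≡ 1 ✗]
131^30 ≡ 293 (mod 331)  [q = 11: ≢ 1 ✓]
131^165 ≡ 1 shows ord(131) | 165, strictly less than φ(331); not a primitive root.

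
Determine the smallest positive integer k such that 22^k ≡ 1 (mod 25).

Since 22 ∈ (Z/25Z)^×, its order divides φ(25) = φ(5^2) = 5·(5−1) = 20 = 2^2 · 5.
Divisors of 20: 1, 2, 4, 5, 10, 20.
Check 22^d mod 25 for each divisor in increasing order:
22^1 ≡ 22
22^2 ≡ 9
22^4 ≡ 6
22^5 ≡ 7
22^10 ≡ 24
22^20 ≡ 1
The smallest such exponent is 20, so the order of 22 is 20.

20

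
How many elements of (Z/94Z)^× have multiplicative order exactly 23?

φ(94) = φ(2)·φ(47) = 1·46 = 46 = 2 · 23.
(Z/94Z)^× is cyclic (|G| = 46); a cyclic group of order m has exactly φ(d) elements of each order d | m, and none otherwise.
23 | 46, and φ(23) = 23 − 1 = 22.

22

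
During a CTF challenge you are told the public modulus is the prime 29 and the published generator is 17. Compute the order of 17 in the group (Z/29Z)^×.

By Lagrange's theorem, ord_29(17) divides φ(29) = 29 − 1 = 28 = 2^2 · 7.
Divisors of 28: 1, 2, 4, 7, 14, 28.
Test each divisor d:
17^1 ≡ 17 (mod 29)
17^2 ≡ 28 (mod 29)
17^4 ≡ 1 (mod 29) ✓
So ord_29(17) = 4.

4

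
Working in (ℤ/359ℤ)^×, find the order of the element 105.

358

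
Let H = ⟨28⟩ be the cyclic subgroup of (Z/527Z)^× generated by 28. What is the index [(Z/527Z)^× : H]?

2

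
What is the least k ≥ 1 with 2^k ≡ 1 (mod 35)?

The order of 2 must divide φ(35) = φ(5·7) = (5−1)·(7−1) = 4·6 = 24 = 2^3 · 3.
Divisors of 24: 1, 2, 3, 4, 6, 8, 12, 24.
Compute 2^d (mod 35) for the divisors d until we hit 1:
2^1 ≡ 2 (mod 35)
2^2 ≡ 4 (mod 35)
2^3 ≡ 8 (mod 35)
2^4 ≡ 16 (mod 35)
2^6 ≡ 29 (mod 35)
2^8 ≡ 11 (mod 35)
2^12 ≡ 1 (mod 35) ✓
Hence ord(2) = 12.

12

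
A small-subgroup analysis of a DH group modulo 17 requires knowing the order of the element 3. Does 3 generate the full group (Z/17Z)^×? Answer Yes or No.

φ(17) = 17 − 1 = 16 = 2^4.
3 is a primitive root mod 17 iff 3^(φ(17)/q) ≢ 1 for every prime q | φ(17), i.e. q ∈ {2}.
3^8 ≡ 16 (mod 17)  [q = 2: ≢ 1 ✓]
All checks pass, so 3 has order 16 and is a primitive root modulo 17.

Yes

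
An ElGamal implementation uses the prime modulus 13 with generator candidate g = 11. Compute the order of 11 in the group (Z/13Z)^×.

The order of 11 must divide φ(13) = 13 − 1 = 12 = 2^2 · 3.
Divisors of 12: 1, 2, 3, 4, 6, 12.
Test each divisor d:
11^1 ≡ 11 (mod 13)
11^2 ≡ 4 (mod 13)
11^3 ≡ 5 (mod 13)
11^4 ≡ 3 (mod 13)
11^6 ≡ 12 (mod 13)
11^12 ≡ 1 (mod 13) ✓
The smallest such exponent is 12, so the order of 11 is 12.

12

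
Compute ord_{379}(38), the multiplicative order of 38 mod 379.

Since 38 ∈ (Z/379Z)^×, its order divides φ(379) = 379 − 1 = 378 = 2 · 3^3 · 7.
Divisors of 378: 1, 2, 3, 6, 7, 9, 14, 18, 21, 27, 42, 54, 63, 126, 189, 378.
Compute 38^d (mod 379) for the divisors d until we hit 1:
38^1 ≡ 38 (mod 379)
38^2 ≡ 307 (mod 379)
38^3 ≡ 296 (mod 379)
38^6 ≡ 67 (mod 379)
38^7 ≡ 272 (mod 379)
38^9 ≡ 124 (mod 379)
38^14 ≡ 79 (mod 379)
38^18 ≡ 216 (mod 379)
38^21 ≡ 264 (mod 379)
38^27 ≡ 254 (mod 379)
38^42 ≡ 339 (mod 379)
38^54 ≡ 86 (mod 379)
38^63 ≡ 52 (mod 379)
38^126 ≡ 51 (mod 379)
38^189 ≡ 378 (mod 379)
38^378 ≡ 1 (mod 379) ✓
Therefore the multiplicative order of 38 modulo 379 is 378.

378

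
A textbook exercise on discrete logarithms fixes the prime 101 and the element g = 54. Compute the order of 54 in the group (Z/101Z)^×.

25

By Lagrange's theorem, ord_101(54) divides φ(101) = 101 − 1 = 100 = 2^2 · 5^2.
Divisors of 100: 1, 2, 4, 5, 10, 20, 25, 50, 100.
Check 54^d mod 101 for each divisor in increasing order:
54^1 ≡ 54
54^2 ≡ 88
54^4 ≡ 68
54^5 ≡ 36
54^10 ≡ 84
54^20 ≡ 87
54^25 ≡ 1
Hence ord(54) = 25.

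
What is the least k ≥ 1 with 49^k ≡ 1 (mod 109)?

27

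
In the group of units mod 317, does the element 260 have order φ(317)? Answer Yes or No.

No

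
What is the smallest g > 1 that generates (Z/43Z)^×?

3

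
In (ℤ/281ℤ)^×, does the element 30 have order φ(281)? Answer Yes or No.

φ(281) = 281 − 1 = 280 = 2^3 · 5 · 7.
An element g generates (Z/281Z)^× iff g^(280/q) ≢ 1 (mod 281) for each prime q ∈ {2, 5, 7}.
30^140 ≡ 280 (mod 281)  [q = 2: ≢ 1 ✓]
30^56 ≡ 86 (mod 281)  [q = 5: ≢ 1 ✓]
30^40 ≡ 79 (mod 281)  [q = 7: ≢ 1 ✓]
All checks pass, so 30 has order 280 and is a primitive root modulo 281.

Yes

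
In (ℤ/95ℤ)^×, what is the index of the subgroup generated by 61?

8

Since 61 ∈ (Z/95Z)^×, its order divides φ(95) = φ(5·19) = (5−1)·(19−1) = 4·18 = 72 = 2^3 · 3^2.
Divisors of 72: 1, 2, 3, 4, 6, 8, 9, 12, 18, 24, 36, 72.
Compute 61^d (mod 95) for the divisors d until we hit 1:
61^1 ≡ 61 (mod 95)
61^2 ≡ 16 (mod 95)
61^3 ≡ 26 (mod 95)
61^4 ≡ 66 (mod 95)
61^6 ≡ 11 (mod 95)
61^8 ≡ 81 (mod 95)
61^9 ≡ 1 (mod 95) ✓
Thus |⟨61⟩| = ord(61) = 9.
Index = |(Z/95Z)^×| / |⟨61⟩| = 72 / 9 = 8.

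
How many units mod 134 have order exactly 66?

20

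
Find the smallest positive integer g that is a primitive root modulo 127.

φ(127) = 127 − 1 = 126 = 2 · 3^2 · 7.
Test candidates g = 2, 3, … against the prime factors q ∈ {2, 3, 7} of φ(127): g is a generator iff g^(126/q) ≢ 1 for every such q.
g = 2: 2^63 ≡ 1 — hits 1, so not a primitive root.
g = 3: 3^63 ≡ 126; 3^42 ≡ 107; 3^18 ≡ 4 — none is 1, so 3 is a primitive root.
Hence the least primitive root of 127 is 3.

3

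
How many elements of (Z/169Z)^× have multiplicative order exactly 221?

φ(169) = φ(13^2) = 13·(13−1) = 156 = 2^2 · 3 · 13.
In a cyclic group of order 156, there are φ(d) elements of order d for each divisor d of 156, and zero for non-divisors.
Here 156 is not a multiple of 221, so there are no elements of order 221.

0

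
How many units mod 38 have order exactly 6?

2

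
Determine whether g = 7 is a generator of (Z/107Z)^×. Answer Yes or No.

Yes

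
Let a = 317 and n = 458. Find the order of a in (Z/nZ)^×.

76

ord(317) | φ(458) = φ(2)·φ(229) = 1·228 = 228 = 2^2 · 3 · 19.
Divisors of 228: 1, 2, 3, 4, 6, 12, 19, 38, 57, 76, 114, 228.
Test each divisor d:
317^1 ≡ 317 (mod 458)
317^2 ≡ 187 (mod 458)
317^3 ≡ 197 (mod 458)
317^4 ≡ 161 (mod 458)
317^6 ≡ 337 (mod 458)
317^12 ≡ 443 (mod 458)
317^19 ≡ 107 (mod 458)
317^38 ≡ 457 (mod 458)
317^57 ≡ 351 (mod 458)
317^76 ≡ 1 (mod 458) ✓
The smallest such exponent is 76, so the order of 317 is 76.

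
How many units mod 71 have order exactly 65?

0

φ(71) = 71 − 1 = 70 = 2 · 5 · 7.
In a cyclic group of order 70, there are φ(d) elements of order d for each divisor d of 70, and zero for non-divisors.
65 does not divide 70, so no element of (Z/71Z)^× has order 65.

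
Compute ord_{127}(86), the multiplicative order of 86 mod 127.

126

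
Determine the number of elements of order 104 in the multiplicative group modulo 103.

0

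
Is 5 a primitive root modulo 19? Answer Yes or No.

φ(19) = 19 − 1 = 18 = 2 · 3^2.
Test 5^(18/q) mod 19 for each prime factor q of 18:
5^9 ≡ 1 (mod 19)  [q = 2: ≡ 1 ✗]
5^6 ≡ 7 (mod 19)  [q = 3: ≢ 1 ✓]
5^9 ≡ 1 shows ord(5) | 9, strictly less than φ(19); not a primitive root.

No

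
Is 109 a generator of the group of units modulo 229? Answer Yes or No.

No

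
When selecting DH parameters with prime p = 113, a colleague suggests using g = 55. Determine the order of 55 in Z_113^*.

112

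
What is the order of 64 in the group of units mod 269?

134

The order of 64 must divide φ(269) = 269 − 1 = 268 = 2^2 · 67.
Divisors of 268: 1, 2, 4, 67, 134, 268.
Check 64^d mod 269 for each divisor in increasing order:
64^1 ≡ 64 (mod 269)
64^2 ≡ 61 (mod 269)
64^4 ≡ 224 (mod 269)
64^67 ≡ 268 (mod 269)
64^134 ≡ 1 (mod 269) ✓
Hence ord(64) = 134.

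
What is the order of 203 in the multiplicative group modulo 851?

Since 203 ∈ (Z/851Z)^×, its order divides φ(851) = φ(23·37) = (23−1)·(37−1) = 22·36 = 792 = 2^3 · 3^2 · 11.
Divisors of 792: 1, 2, 3, 4, 6, 8, 9, 11, 12, 18, 22, 24, 33, 36, 44, 66, 72, 88, 99, 132, 198, 264, 396, 792.
Test each divisor d:
203^1 ≡ 203 (mod 851)
203^2 ≡ 361 (mod 851)
203^3 ≡ 97 (mod 851)
203^4 ≡ 118 (mod 851)
203^6 ≡ 48 (mod 851)
203^8 ≡ 308 (mod 851)
203^9 ≡ 401 (mod 851)
203^11 ≡ 91 (mod 851)
203^12 ≡ 602 (mod 851)
203^18 ≡ 813 (mod 851)
203^22 ≡ 622 (mod 851)
203^24 ≡ 729 (mod 851)
203^33 ≡ 436 (mod 851)
203^36 ≡ 593 (mod 851)
203^44 ≡ 530 (mod 851)
203^66 ≡ 323 (mod 851)
203^72 ≡ 186 (mod 851)
203^88 ≡ 70 (mod 851)
203^99 ≡ 413 (mod 851)
203^132 ≡ 507 (mod 851)
203^198 ≡ 369 (mod 851)
203^264 ≡ 47 (mod 851)
203^396 ≡ 1 (mod 851) ✓
Therefore the multiplicative order of 203 modulo 851 is 396.

396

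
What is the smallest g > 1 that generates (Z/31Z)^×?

φ(31) = 31 − 1 = 30 = 2 · 3 · 5.
Test candidates g = 2, 3, … against the prime factors q ∈ {2, 3, 5} of φ(31): g is a generator iff g^(30/q) ≢ 1 for every such q.
g = 2: 2^15 ≡ 1 — hits 1, so not a primitive root.
g = 3: 3^15 ≡ 30; 3^10 ≡ 25; 3^6 ≡ 16 — none is 1, so 3 is a primitive root.
So 3 is the smallest generator of (Z/31Z)^×.

3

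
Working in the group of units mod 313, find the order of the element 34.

The order of 34 must divide φ(313) = 313 − 1 = 312 = 2^3 · 3 · 13.
Divisors of 312: 1, 2, 3, 4, 6, 8, 12, 13, 24, 26, 39, 52, 78, 104, 156, 312.
Compute 34^d (mod 313) for the divisors d until we hit 1:
34^1 ≡ 34 (mod 313)
34^2 ≡ 217 (mod 313)
34^3 ≡ 179 (mod 313)
34^4 ≡ 139 (mod 313)
34^6 ≡ 115 (mod 313)
34^8 ≡ 228 (mod 313)
34^12 ≡ 79 (mod 313)
34^13 ≡ 182 (mod 313)
34^24 ≡ 294 (mod 313)
34^26 ≡ 259 (mod 313)
34^39 ≡ 188 (mod 313)
34^52 ≡ 99 (mod 313)
34^78 ≡ 288 (mod 313)
34^104 ≡ 98 (mod 313)
34^156 ≡ 312 (mod 313)
34^312 ≡ 1 (mod 313) ✓
Therefore the multiplicative order of 34 modulo 313 is 312.

312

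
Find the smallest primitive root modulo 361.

2

φ(361) = φ(19^2) = 19·(19−1) = 342 = 2 · 3^2 · 19.
g is a primitive root iff g^(342/q) ≢ 1 (mod 361) for each prime q ∈ {2, 3, 19}.
g = 2: 2^171 ≡ 360; 2^114 ≡ 292; 2^18 ≡ 58 — none is 1, so 2 is a primitive root.
The smallest primitive root modulo 361 is 2.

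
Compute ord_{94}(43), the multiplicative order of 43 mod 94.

By Lagrange's theorem, ord_94(43) divides φ(94) = φ(2)·φ(47) = 1·46 = 46 = 2 · 23.
Divisors of 46: 1, 2, 23, 46.
Test each divisor d:
43^1 ≡ 43 (mod 94)
43^2 ≡ 63 (mod 94)
43^23 ≡ 93 (mod 94)
43^46 ≡ 1 (mod 94) ✓
The smallest such exponent is 46, so the order of 43 is 46.

46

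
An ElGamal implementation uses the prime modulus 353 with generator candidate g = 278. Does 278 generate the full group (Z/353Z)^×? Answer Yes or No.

φ(353) = 353 − 1 = 352 = 2^5 · 11.
278 is a primitive root mod 353 iff 278^(φ(353)/q) ≢ 1 for every prime q | φ(353), i.e. q ∈ {2, 11}.
278^176 ≡ 352 (mod 353)  [q = 2: ≢ 1 ✓]
278^32 ≡ 131 (mod 353)  [q = 11: ≢ 1 ✓]
All checks pass, so 278 has order 352 and is a primitive root modulo 353.

Yes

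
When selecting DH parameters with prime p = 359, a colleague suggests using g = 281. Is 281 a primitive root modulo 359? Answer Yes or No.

φ(359) = 359 − 1 = 358 = 2 · 179.
Test 281^(358/q) mod 359 for each prime factor q of 358:
281^179 ≡ 1 (mod 359)  [q = 2: ≡ 1 ✗]
281^2 ≡ 340 (mod 359)  [q = 179: ≢ 1 ✓]
281^179 ≡ 1 shows ord(281) | 179, strictly less than φ(359); not a primitive root.

No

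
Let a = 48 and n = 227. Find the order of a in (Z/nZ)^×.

113

Since 48 ∈ (Z/227Z)^×, its order divides φ(227) = 227 − 1 = 226 = 2 · 113.
Divisors of 226: 1, 2, 113, 226.
Test each divisor d:
48^1 ≡ 48 (mod 227)
48^2 ≡ 34 (mod 227)
48^113 ≡ 1 (mod 227) ✓
Therefore the multiplicative order of 48 modulo 227 is 113.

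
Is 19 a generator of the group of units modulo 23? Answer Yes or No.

Yes

φ(23) = 23 − 1 = 22 = 2 · 11.
An element g generates (Z/23Z)^× iff g^(22/q) ≢ 1 (mod 23) for each prime q ∈ {2, 11}.
19^11 ≡ 22 (mod 23)  [q = 2: ≢ 1 ✓]
19^2 ≡ 16 (mod 23)  [q = 11: ≢ 1 ✓]
Every test exponent gives a nontrivial residue, hence 19 generates the full group.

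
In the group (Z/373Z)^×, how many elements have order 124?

60

φ(373) = 373 − 1 = 372 = 2^2 · 3 · 31.
(Z/373Z)^× is cyclic (|G| = 372); a cyclic group of order m has exactly φ(d) elements of each order d | m, and none otherwise.
124 = 2^2 · 31 divides 372, and φ(124) = 60.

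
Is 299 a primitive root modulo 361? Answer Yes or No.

No

φ(361) = φ(19^2) = 19·(19−1) = 342 = 2 · 3^2 · 19.
Test 299^(342/q) mod 361 for each prime factor q of 342:
299^171 ≡ 360 (mod 361)  [q = 2: ≢ 1 ✓]
299^114 ≡ 292 (mod 361)  [q = 3: ≢ 1 ✓]
299^18 ≡ 1 (mod 361)  [q = 19: ≡ 1 ✗]
The check at q = 19 fails, so 299 generates a proper subgroup.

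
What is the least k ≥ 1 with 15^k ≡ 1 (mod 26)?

12

ord(15) | φ(26) = φ(2)·φ(13) = 1·12 = 12 = 2^2 · 3.
Divisors of 12: 1, 2, 3, 4, 6, 12.
Check 15^d mod 26 for each divisor in increasing order:
15^1 ≡ 15 (mod 26)
15^2 ≡ 17 (mod 26)
15^3 ≡ 21 (mod 26)
15^4 ≡ 3 (mod 26)
15^6 ≡ 25 (mod 26)
15^12 ≡ 1 (mod 26) ✓
The smallest such exponent is 12, so the order of 15 is 12.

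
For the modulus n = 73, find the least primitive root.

φ(73) = 73 − 1 = 72 = 2^3 · 3^2.
g is a primitive root iff g^(72/q) ≢ 1 (mod 73) for each prime q ∈ {2, 3}.
g = 2: 2^36 ≡ 1 — hits 1, so not a primitive root.
g = 3: 3^36 ≡ 1 — hits 1, so not a primitive root.
g = 4: 4^36 ≡ 1 — hits 1, so not a primitive root.
g = 5: 5^36 ≡ 72; 5^24 ≡ 8 — none is 1, so 5 is a primitive root.
The smallest primitive root modulo 73 is 5.

5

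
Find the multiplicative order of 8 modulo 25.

20

Since 8 ∈ (Z/25Z)^×, its order divides φ(25) = φ(5^2) = 5·(5−1) = 20 = 2^2 · 5.
Divisors of 20: 1, 2, 4, 5, 10, 20.
Test each divisor d:
8^1 ≡ 8
8^2 ≡ 14
8^4 ≡ 21
8^5 ≡ 18
8^10 ≡ 24
8^20 ≡ 1
So ord_25(8) = 20.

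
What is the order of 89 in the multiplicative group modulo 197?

By Lagrange's theorem, ord_197(89) divides φ(197) = 197 − 1 = 196 = 2^2 · 7^2.
Divisors of 196: 1, 2, 4, 7, 14, 28, 49, 98, 196.
Check 89^d mod 197 for each divisor in increasing order:
89^1 ≡ 89 (mod 197)
89^2 ≡ 41 (mod 197)
89^4 ≡ 105 (mod 197)
89^7 ≡ 177 (mod 197)
89^14 ≡ 6 (mod 197)
89^28 ≡ 36 (mod 197)
89^49 ≡ 14 (mod 197)
89^98 ≡ 196 (mod 197)
89^196 ≡ 1 (mod 197) ✓
The smallest such exponent is 196, so the order of 89 is 196.

196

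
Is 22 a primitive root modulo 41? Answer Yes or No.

Yes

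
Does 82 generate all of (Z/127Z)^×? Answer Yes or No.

φ(127) = 127 − 1 = 126 = 2 · 3^2 · 7.
Test 82^(126/q) mod 127 for each prime factor q of 126:
82^63 ≡ 1 (mod 127)  [q = 2: ≡ 1 ✗]
82^42 ≡ 19 (mod 127)  [q = 3: ≢ 1 ✓]
82^18 ≡ 8 (mod 127)  [q = 7: ≢ 1 ✓]
Since 82^63 ≡ 1, the order of 82 divides 63 < 126, so 82 is not a primitive root.

No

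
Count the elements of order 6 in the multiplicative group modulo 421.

2

φ(421) = 421 − 1 = 420 = 2^2 · 3 · 5 · 7.
Since (Z/421Z)^× is cyclic of order 420, the number of elements of order d is φ(d) when d | 420 and 0 otherwise.
6 = 2 · 3 divides 420, and φ(6) = 2.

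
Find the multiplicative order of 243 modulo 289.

272

ord(243) | φ(289) = φ(17^2) = 17·(17−1) = 272 = 2^4 · 17.
Divisors of 272: 1, 2, 4, 8, 16, 17, 34, 68, 136, 272.
Compute 243^d (mod 289) for the divisors d until we hit 1:
243^1 ≡ 243 (mod 289)
243^2 ≡ 93 (mod 289)
243^4 ≡ 268 (mod 289)
243^8 ≡ 152 (mod 289)
243^16 ≡ 273 (mod 289)
243^17 ≡ 158 (mod 289)
243^34 ≡ 110 (mod 289)
243^68 ≡ 251 (mod 289)
243^136 ≡ 288 (mod 289)
243^272 ≡ 1 (mod 289) ✓
The smallest such exponent is 272, so the order of 243 is 272.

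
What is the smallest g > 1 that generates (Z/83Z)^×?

2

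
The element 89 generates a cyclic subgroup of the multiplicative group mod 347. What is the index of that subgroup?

The order of 89 must divide φ(347) = 347 − 1 = 346 = 2 · 173.
Divisors of 346: 1, 2, 173, 346.
Evaluate successive powers at the divisors of 346:
89^1 ≡ 89
89^2 ≡ 287
89^173 ≡ 1
The order of 89 is 173, so the subgroup it generates has 173 elements.
[(Z/347Z)^× : ⟨89⟩] = 346/173 = 2.

2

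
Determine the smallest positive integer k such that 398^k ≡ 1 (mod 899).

84

The order of 398 must divide φ(899) = φ(29·31) = (29−1)·(31−1) = 28·30 = 840 = 2^3 · 3 · 5 · 7.
Divisors of 840: 1, 2, 3, 4, 5, 6, 7, 8, 10, 12, 14, 15, 20, 21, 24, 28, 30, 35, 40, 42, 56, 60, 70, 84, 105, 120, 140, 168, 210, 280, 420, 840.
Evaluate successive powers at the divisors of 840:
398^1 ≡ 398
398^2 ≡ 180
398^3 ≡ 619
398^4 ≡ 36
398^5 ≡ 843
398^6 ≡ 187
398^7 ≡ 708
398^8 ≡ 397
398^10 ≡ 439
398^12 ≡ 807
398^14 ≡ 521
398^15 ≡ 588
398^20 ≡ 335
398^21 ≡ 278
398^24 ≡ 373
398^28 ≡ 842
398^30 ≡ 528
398^35 ≡ 99
398^40 ≡ 749
398^42 ≡ 869
398^56 ≡ 552
398^60 ≡ 94
398^70 ≡ 811
398^84 ≡ 1
The smallest such exponent is 84, so the order of 398 is 84.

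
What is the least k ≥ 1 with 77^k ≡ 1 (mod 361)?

By Lagrange's theorem, ord_361(77) divides φ(361) = φ(19^2) = 19·(19−1) = 342 = 2 · 3^2 · 19.
Divisors of 342: 1, 2, 3, 6, 9, 18, 19, 38, 57, 114, 171, 342.
Compute 77^d (mod 361) for the divisors d until we hit 1:
77^1 ≡ 77
77^2 ≡ 153
77^3 ≡ 229
77^6 ≡ 96
77^9 ≡ 324
77^18 ≡ 286
77^19 ≡ 1
Therefore the multiplicative order of 77 modulo 361 is 19.

19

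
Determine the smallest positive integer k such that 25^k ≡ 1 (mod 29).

ord(25) | φ(29) = 29 − 1 = 28 = 2^2 · 7.
Divisors of 28: 1, 2, 4, 7, 14, 28.
Compute 25^d (mod 29) for the divisors d until we hit 1:
25^1 ≡ 25 (mod 29)
25^2 ≡ 16 (mod 29)
25^4 ≡ 24 (mod 29)
25^7 ≡ 1 (mod 29) ✓
Hence ord(25) = 7.

7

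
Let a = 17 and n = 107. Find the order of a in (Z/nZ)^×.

By Lagrange's theorem, ord_107(17) divides φ(107) = 107 − 1 = 106 = 2 · 53.
Divisors of 106: 1, 2, 53, 106.
Check 17^d mod 107 for each divisor in increasing order:
17^1 ≡ 17
17^2 ≡ 75
17^53 ≡ 106
17^106 ≡ 1
Hence ord(17) = 106.

106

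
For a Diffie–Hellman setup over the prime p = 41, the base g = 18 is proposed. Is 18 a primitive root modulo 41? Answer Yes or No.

No

φ(41) = 41 − 1 = 40 = 2^3 · 5.
18 is a primitive root mod 41 iff 18^(φ(41)/q) ≢ 1 for every prime q | φ(41), i.e. q ∈ {2, 5}.
18^20 ≡ 1 (mod 41)  [q = 2: ≡ 1 ✗]
18^8 ≡ 10 (mod 41)  [q = 5: ≢ 1 ✓]
Since 18^20 ≡ 1, the order of 18 divides 20 < 40, so 18 is not a primitive root.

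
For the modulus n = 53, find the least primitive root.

φ(53) = 53 − 1 = 52 = 2^2 · 13.
Test candidates g = 2, 3, … against the prime factors q ∈ {2, 13} of φ(53): g is a generator iff g^(52/q) ≢ 1 for every such q.
g = 2: 2^26 ≡ 52; 2^4 ≡ 16 — none is 1, so 2 is a primitive root.
So 2 is the smallest generator of (Z/53Z)^×.

2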